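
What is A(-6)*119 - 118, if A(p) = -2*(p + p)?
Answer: 2738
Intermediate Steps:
A(p) = -4*p
A(-6)*119 - 118 = -4*(-6)*119 - 118 = 24*119 - 118 = 2856 - 118 = 2738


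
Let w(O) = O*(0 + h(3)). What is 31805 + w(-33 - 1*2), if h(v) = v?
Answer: 31700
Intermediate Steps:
w(O) = 3*O (w(O) = O*(0 + 3) = O*3 = 3*O)
31805 + w(-33 - 1*2) = 31805 + 3*(-33 - 1*2) = 31805 + 3*(-33 - 2) = 31805 + 3*(-35) = 31805 - 105 = 31700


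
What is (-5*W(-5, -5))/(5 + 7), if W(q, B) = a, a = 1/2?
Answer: -5/24 ≈ -0.20833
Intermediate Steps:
a = ½ ≈ 0.50000
W(q, B) = ½
(-5*W(-5, -5))/(5 + 7) = (-5*½)/(5 + 7) = -5/2/12 = -5/2*1/12 = -5/24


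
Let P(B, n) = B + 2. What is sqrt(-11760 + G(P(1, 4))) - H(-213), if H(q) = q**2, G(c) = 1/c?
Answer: -45369 + I*sqrt(105837)/3 ≈ -45369.0 + 108.44*I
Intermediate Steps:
P(B, n) = 2 + B
sqrt(-11760 + G(P(1, 4))) - H(-213) = sqrt(-11760 + 1/(2 + 1)) - 1*(-213)**2 = sqrt(-11760 + 1/3) - 1*45369 = sqrt(-11760 + 1/3) - 45369 = sqrt(-35279/3) - 45369 = I*sqrt(105837)/3 - 45369 = -45369 + I*sqrt(105837)/3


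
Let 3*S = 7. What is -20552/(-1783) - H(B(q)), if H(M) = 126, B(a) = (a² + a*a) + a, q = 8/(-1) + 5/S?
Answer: -204106/1783 ≈ -114.47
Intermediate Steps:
S = 7/3 (S = (⅓)*7 = 7/3 ≈ 2.3333)
q = -41/7 (q = 8/(-1) + 5/(7/3) = 8*(-1) + 5*(3/7) = -8 + 15/7 = -41/7 ≈ -5.8571)
B(a) = a + 2*a² (B(a) = (a² + a²) + a = 2*a² + a = a + 2*a²)
-20552/(-1783) - H(B(q)) = -20552/(-1783) - 1*126 = -20552*(-1/1783) - 126 = 20552/1783 - 126 = -204106/1783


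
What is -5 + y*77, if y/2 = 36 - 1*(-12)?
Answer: 7387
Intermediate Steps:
y = 96 (y = 2*(36 - 1*(-12)) = 2*(36 + 12) = 2*48 = 96)
-5 + y*77 = -5 + 96*77 = -5 + 7392 = 7387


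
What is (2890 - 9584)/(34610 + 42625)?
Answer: -6694/77235 ≈ -0.086671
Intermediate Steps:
(2890 - 9584)/(34610 + 42625) = -6694/77235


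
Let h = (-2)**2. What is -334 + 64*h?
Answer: -78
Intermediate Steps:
h = 4
-334 + 64*h = -334 + 64*4 = -334 + 256 = -78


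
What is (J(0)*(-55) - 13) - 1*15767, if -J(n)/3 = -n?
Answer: -15780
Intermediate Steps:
J(n) = 3*n (J(n) = -(-3)*n = 3*n)
(J(0)*(-55) - 13) - 1*15767 = ((3*0)*(-55) - 13) - 1*15767 = (0*(-55) - 13) - 15767 = (0 - 13) - 15767 = -13 - 15767 = -15780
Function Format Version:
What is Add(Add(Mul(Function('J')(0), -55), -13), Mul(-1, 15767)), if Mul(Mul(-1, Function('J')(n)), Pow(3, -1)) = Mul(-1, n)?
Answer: -15780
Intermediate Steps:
Function('J')(n) = Mul(3, n) (Function('J')(n) = Mul(-3, Mul(-1, n)) = Mul(3, n))
Add(Add(Mul(Function('J')(0), -55), -13), Mul(-1, 15767)) = Add(Add(Mul(Mul(3, 0), -55), -13), Mul(-1, 15767)) = Add(Add(Mul(0, -55), -13), -15767) = Add(Add(0, -13), -15767) = Add(-13, -15767) = -15780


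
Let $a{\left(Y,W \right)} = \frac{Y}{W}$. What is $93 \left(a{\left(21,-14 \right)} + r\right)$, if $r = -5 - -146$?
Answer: $\frac{25947}{2} \approx 12974.0$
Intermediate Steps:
$r = 141$ ($r = -5 + 146 = 141$)
$93 \left(a{\left(21,-14 \right)} + r\right) = 93 \left(\frac{21}{-14} + 141\right) = 93 \left(21 \left(- \frac{1}{14}\right) + 141\right) = 93 \left(- \frac{3}{2} + 141\right) = 93 \cdot \frac{279}{2} = \frac{25947}{2}$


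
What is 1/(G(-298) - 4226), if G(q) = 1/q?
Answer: -298/1259349 ≈ -0.00023663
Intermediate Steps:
1/(G(-298) - 4226) = 1/(1/(-298) - 4226) = 1/(-1/298 - 4226) = 1/(-1259349/298) = -298/1259349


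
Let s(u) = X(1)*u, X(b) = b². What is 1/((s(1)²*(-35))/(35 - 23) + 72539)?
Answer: 12/870433 ≈ 1.3786e-5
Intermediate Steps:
s(u) = u (s(u) = 1²*u = 1*u = u)
1/((s(1)²*(-35))/(35 - 23) + 72539) = 1/((1²*(-35))/(35 - 23) + 72539) = 1/((1*(-35))/12 + 72539) = 1/(-35*1/12 + 72539) = 1/(-35/12 + 72539) = 1/(870433/12) = 12/870433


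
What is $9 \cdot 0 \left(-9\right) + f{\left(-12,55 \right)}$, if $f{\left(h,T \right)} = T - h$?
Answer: $67$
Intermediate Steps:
$9 \cdot 0 \left(-9\right) + f{\left(-12,55 \right)} = 9 \cdot 0 \left(-9\right) + \left(55 - -12\right) = 0 \left(-9\right) + \left(55 + 12\right) = 0 + 67 = 67$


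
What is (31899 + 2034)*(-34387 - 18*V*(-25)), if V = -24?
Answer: -1533330471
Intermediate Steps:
(31899 + 2034)*(-34387 - 18*V*(-25)) = (31899 + 2034)*(-34387 - 18*(-24)*(-25)) = 33933*(-34387 + 432*(-25)) = 33933*(-34387 - 10800) = 33933*(-45187) = -1533330471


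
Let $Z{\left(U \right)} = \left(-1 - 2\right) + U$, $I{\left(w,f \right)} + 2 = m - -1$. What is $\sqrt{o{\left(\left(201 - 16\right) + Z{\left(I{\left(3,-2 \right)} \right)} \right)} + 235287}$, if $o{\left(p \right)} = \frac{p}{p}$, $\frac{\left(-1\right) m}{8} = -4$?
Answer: $2 \sqrt{58822} \approx 485.06$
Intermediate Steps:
$m = 32$ ($m = \left(-8\right) \left(-4\right) = 32$)
$I{\left(w,f \right)} = 31$ ($I{\left(w,f \right)} = -2 + \left(32 - -1\right) = -2 + \left(32 + 1\right) = -2 + 33 = 31$)
$Z{\left(U \right)} = -3 + U$
$o{\left(p \right)} = 1$
$\sqrt{o{\left(\left(201 - 16\right) + Z{\left(I{\left(3,-2 \right)} \right)} \right)} + 235287} = \sqrt{1 + 235287} = \sqrt{235288} = 2 \sqrt{58822}$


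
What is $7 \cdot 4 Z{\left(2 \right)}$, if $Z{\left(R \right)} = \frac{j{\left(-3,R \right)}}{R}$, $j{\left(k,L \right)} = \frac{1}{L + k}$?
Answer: $-14$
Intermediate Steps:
$Z{\left(R \right)} = \frac{1}{R \left(-3 + R\right)}$ ($Z{\left(R \right)} = \frac{1}{\left(R - 3\right) R} = \frac{1}{\left(-3 + R\right) R} = \frac{1}{R \left(-3 + R\right)}$)
$7 \cdot 4 Z{\left(2 \right)} = 7 \cdot 4 \frac{1}{2 \left(-3 + 2\right)} = 28 \frac{1}{2 \left(-1\right)} = 28 \cdot \frac{1}{2} \left(-1\right) = 28 \left(- \frac{1}{2}\right) = -14$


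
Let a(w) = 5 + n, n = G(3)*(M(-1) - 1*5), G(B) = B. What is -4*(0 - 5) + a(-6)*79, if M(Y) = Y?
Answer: -1007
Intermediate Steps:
n = -18 (n = 3*(-1 - 1*5) = 3*(-1 - 5) = 3*(-6) = -18)
a(w) = -13 (a(w) = 5 - 18 = -13)
-4*(0 - 5) + a(-6)*79 = -4*(0 - 5) - 13*79 = -4*(-5) - 1027 = 20 - 1027 = -1007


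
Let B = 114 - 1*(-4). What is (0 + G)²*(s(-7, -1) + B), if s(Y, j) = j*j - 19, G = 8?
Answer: 6400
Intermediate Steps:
s(Y, j) = -19 + j² (s(Y, j) = j² - 19 = -19 + j²)
B = 118 (B = 114 + 4 = 118)
(0 + G)²*(s(-7, -1) + B) = (0 + 8)²*((-19 + (-1)²) + 118) = 8²*((-19 + 1) + 118) = 64*(-18 + 118) = 64*100 = 6400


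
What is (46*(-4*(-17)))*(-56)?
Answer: -175168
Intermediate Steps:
(46*(-4*(-17)))*(-56) = (46*68)*(-56) = 3128*(-56) = -175168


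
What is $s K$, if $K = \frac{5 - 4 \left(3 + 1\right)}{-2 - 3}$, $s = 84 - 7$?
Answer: $\frac{847}{5} \approx 169.4$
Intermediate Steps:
$s = 77$ ($s = 84 - 7 = 77$)
$K = \frac{11}{5}$ ($K = \frac{5 - 16}{-5} = \left(5 - 16\right) \left(- \frac{1}{5}\right) = \left(-11\right) \left(- \frac{1}{5}\right) = \frac{11}{5} \approx 2.2$)
$s K = 77 \cdot \frac{11}{5} = \frac{847}{5}$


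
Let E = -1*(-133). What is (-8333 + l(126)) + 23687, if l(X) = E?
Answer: 15487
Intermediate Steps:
E = 133
l(X) = 133
(-8333 + l(126)) + 23687 = (-8333 + 133) + 23687 = -8200 + 23687 = 15487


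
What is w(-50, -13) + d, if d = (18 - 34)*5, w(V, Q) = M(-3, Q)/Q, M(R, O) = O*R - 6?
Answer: -1073/13 ≈ -82.538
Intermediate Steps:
M(R, O) = -6 + O*R
w(V, Q) = (-6 - 3*Q)/Q (w(V, Q) = (-6 + Q*(-3))/Q = (-6 - 3*Q)/Q)
d = -80 (d = -16*5 = -80)
w(-50, -13) + d = (-3 - 6/(-13)) - 80 = (-3 - 6*(-1/13)) - 80 = (-3 + 6/13) - 80 = -33/13 - 80 = -1073/13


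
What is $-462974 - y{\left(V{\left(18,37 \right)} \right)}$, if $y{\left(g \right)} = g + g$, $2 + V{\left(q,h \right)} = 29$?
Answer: $-463028$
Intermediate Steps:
$V{\left(q,h \right)} = 27$ ($V{\left(q,h \right)} = -2 + 29 = 27$)
$y{\left(g \right)} = 2 g$
$-462974 - y{\left(V{\left(18,37 \right)} \right)} = -462974 - 2 \cdot 27 = -462974 - 54 = -463028$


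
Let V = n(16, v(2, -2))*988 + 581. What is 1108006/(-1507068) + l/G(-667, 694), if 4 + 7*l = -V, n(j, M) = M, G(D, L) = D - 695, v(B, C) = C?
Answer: -527502533/598682763 ≈ -0.88111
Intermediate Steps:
G(D, L) = -695 + D
V = -1395 (V = -2*988 + 581 = -1976 + 581 = -1395)
l = 1391/7 (l = -4/7 + (-1*(-1395))/7 = -4/7 + (⅐)*1395 = -4/7 + 1395/7 = 1391/7 ≈ 198.71)
1108006/(-1507068) + l/G(-667, 694) = 1108006/(-1507068) + 1391/(7*(-695 - 667)) = 1108006*(-1/1507068) + (1391/7)/(-1362) = -554003/753534 + (1391/7)*(-1/1362) = -554003/753534 - 1391/9534 = -527502533/598682763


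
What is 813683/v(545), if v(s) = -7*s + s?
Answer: -813683/3270 ≈ -248.83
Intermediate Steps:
v(s) = -6*s
813683/v(545) = 813683/((-6*545)) = 813683/(-3270) = 813683*(-1/3270) = -813683/3270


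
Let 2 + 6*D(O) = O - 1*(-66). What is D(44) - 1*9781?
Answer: -9763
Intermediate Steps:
D(O) = 32/3 + O/6 (D(O) = -⅓ + (O - 1*(-66))/6 = -⅓ + (O + 66)/6 = -⅓ + (66 + O)/6 = -⅓ + (11 + O/6) = 32/3 + O/6)
D(44) - 1*9781 = (32/3 + (⅙)*44) - 1*9781 = (32/3 + 22/3) - 9781 = 18 - 9781 = -9763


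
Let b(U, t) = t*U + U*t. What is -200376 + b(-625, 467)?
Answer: -784126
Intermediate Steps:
b(U, t) = 2*U*t (b(U, t) = U*t + U*t = 2*U*t)
-200376 + b(-625, 467) = -200376 + 2*(-625)*467 = -200376 - 583750 = -784126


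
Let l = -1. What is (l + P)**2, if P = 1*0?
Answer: 1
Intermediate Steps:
P = 0
(l + P)**2 = (-1 + 0)**2 = (-1)**2 = 1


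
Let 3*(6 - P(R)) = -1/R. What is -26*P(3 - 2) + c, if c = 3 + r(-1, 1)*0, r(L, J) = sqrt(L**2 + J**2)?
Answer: -485/3 ≈ -161.67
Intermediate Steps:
r(L, J) = sqrt(J**2 + L**2)
c = 3 (c = 3 + sqrt(1**2 + (-1)**2)*0 = 3 + sqrt(1 + 1)*0 = 3 + sqrt(2)*0 = 3 + 0 = 3)
P(R) = 6 + 1/(3*R) (P(R) = 6 - (-1)/(3*R) = 6 + 1/(3*R))
-26*P(3 - 2) + c = -26*(6 + 1/(3*(3 - 2))) + 3 = -26*(6 + (1/3)/1) + 3 = -26*(6 + (1/3)*1) + 3 = -26*(6 + 1/3) + 3 = -26*19/3 + 3 = -494/3 + 3 = -485/3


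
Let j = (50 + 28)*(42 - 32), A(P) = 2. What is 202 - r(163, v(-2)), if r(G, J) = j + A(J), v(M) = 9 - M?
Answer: -580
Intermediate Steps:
j = 780 (j = 78*10 = 780)
r(G, J) = 782 (r(G, J) = 780 + 2 = 782)
202 - r(163, v(-2)) = 202 - 1*782 = 202 - 782 = -580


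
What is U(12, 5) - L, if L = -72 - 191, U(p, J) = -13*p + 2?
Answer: 109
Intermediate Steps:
U(p, J) = 2 - 13*p
L = -263
U(12, 5) - L = (2 - 13*12) - 1*(-263) = (2 - 156) + 263 = -154 + 263 = 109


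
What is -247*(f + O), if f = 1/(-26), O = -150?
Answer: 74119/2 ≈ 37060.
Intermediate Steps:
f = -1/26 ≈ -0.038462
-247*(f + O) = -247*(-1/26 - 150) = -247*(-3901/26) = 74119/2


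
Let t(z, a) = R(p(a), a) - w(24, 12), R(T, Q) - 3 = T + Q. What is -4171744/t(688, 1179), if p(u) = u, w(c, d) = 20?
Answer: -4171744/2341 ≈ -1782.0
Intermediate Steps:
R(T, Q) = 3 + Q + T (R(T, Q) = 3 + (T + Q) = 3 + (Q + T) = 3 + Q + T)
t(z, a) = -17 + 2*a (t(z, a) = (3 + a + a) - 1*20 = (3 + 2*a) - 20 = -17 + 2*a)
-4171744/t(688, 1179) = -4171744/(-17 + 2*1179) = -4171744/(-17 + 2358) = -4171744/2341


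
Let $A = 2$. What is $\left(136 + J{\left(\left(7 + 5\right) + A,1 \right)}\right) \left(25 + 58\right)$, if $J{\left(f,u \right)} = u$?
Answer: $11371$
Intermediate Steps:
$\left(136 + J{\left(\left(7 + 5\right) + A,1 \right)}\right) \left(25 + 58\right) = \left(136 + 1\right) \left(25 + 58\right) = 137 \cdot 83 = 11371$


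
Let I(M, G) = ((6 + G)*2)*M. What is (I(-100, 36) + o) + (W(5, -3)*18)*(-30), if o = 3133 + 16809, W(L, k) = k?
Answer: 13162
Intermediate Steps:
I(M, G) = M*(12 + 2*G) (I(M, G) = (12 + 2*G)*M = M*(12 + 2*G))
o = 19942
(I(-100, 36) + o) + (W(5, -3)*18)*(-30) = (2*(-100)*(6 + 36) + 19942) - 3*18*(-30) = (2*(-100)*42 + 19942) - 54*(-30) = (-8400 + 19942) + 1620 = 11542 + 1620 = 13162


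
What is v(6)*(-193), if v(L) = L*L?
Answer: -6948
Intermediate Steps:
v(L) = L²
v(6)*(-193) = 6²*(-193) = 36*(-193) = -6948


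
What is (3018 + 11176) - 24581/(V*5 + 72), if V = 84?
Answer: 6958867/492 ≈ 14144.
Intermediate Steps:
(3018 + 11176) - 24581/(V*5 + 72) = (3018 + 11176) - 24581/(84*5 + 72) = 14194 - 24581/(420 + 72) = 14194 - 24581/492 = 6958867/492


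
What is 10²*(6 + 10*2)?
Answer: 2600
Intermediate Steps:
10²*(6 + 10*2) = 100*(6 + 20) = 100*26 = 2600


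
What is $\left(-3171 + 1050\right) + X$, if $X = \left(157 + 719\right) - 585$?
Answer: $-1830$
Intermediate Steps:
$X = 291$ ($X = 876 - 585 = 291$)
$\left(-3171 + 1050\right) + X = \left(-3171 + 1050\right) + 291 = -2121 + 291 = -1830$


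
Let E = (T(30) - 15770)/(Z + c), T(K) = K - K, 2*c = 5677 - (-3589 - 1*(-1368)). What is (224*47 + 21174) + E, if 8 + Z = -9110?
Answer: 163883408/5169 ≈ 31705.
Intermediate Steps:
Z = -9118 (Z = -8 - 9110 = -9118)
c = 3949 (c = (5677 - (-3589 - 1*(-1368)))/2 = (5677 - (-3589 + 1368))/2 = (5677 - 1*(-2221))/2 = (5677 + 2221)/2 = (½)*7898 = 3949)
T(K) = 0
E = 15770/5169 (E = (0 - 15770)/(-9118 + 3949) = -15770/(-5169) = -15770*(-1/5169) = 15770/5169 ≈ 3.0509)
(224*47 + 21174) + E = (224*47 + 21174) + 15770/5169 = (10528 + 21174) + 15770/5169 = 31702 + 15770/5169 = 163883408/5169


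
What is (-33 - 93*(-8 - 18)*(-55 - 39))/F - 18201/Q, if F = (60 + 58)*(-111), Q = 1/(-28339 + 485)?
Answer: 2213433951139/4366 ≈ 5.0697e+8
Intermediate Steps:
Q = -1/27854 (Q = 1/(-27854) = -1/27854 ≈ -3.5901e-5)
F = -13098 (F = 118*(-111) = -13098)
(-33 - 93*(-8 - 18)*(-55 - 39))/F - 18201/Q = (-33 - 93*(-8 - 18)*(-55 - 39))/(-13098) - 18201/(-1/27854) = (-33 - (-2418)*(-94))*(-1/13098) - 18201*(-27854) = (-33 - 93*2444)*(-1/13098) + 506970654 = (-33 - 227292)*(-1/13098) + 506970654 = -227325*(-1/13098) + 506970654 = 75775/4366 + 506970654 = 2213433951139/4366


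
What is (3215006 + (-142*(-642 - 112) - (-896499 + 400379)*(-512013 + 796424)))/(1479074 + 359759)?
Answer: 141105307394/1838833 ≈ 76736.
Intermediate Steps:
(3215006 + (-142*(-642 - 112) - (-896499 + 400379)*(-512013 + 796424)))/(1479074 + 359759) = (3215006 + (-142*(-754) - (-496120)*284411))/1838833 = (3215006 + (107068 - 1*(-141101985320)))*(1/1838833) = (3215006 + (107068 + 141101985320))*(1/1838833) = (3215006 + 141102092388)*(1/1838833) = 141105307394*(1/1838833) = 141105307394/1838833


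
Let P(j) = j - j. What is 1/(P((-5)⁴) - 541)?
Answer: -1/541 ≈ -0.0018484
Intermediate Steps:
P(j) = 0
1/(P((-5)⁴) - 541) = 1/(0 - 541) = 1/(-541) = -1/541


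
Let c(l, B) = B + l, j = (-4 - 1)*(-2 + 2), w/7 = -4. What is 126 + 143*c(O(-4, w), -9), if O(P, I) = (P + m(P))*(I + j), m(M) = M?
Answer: 30871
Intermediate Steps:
w = -28 (w = 7*(-4) = -28)
j = 0 (j = -5*0 = 0)
O(P, I) = 2*I*P (O(P, I) = (P + P)*(I + 0) = (2*P)*I = 2*I*P)
126 + 143*c(O(-4, w), -9) = 126 + 143*(-9 + 2*(-28)*(-4)) = 126 + 143*(-9 + 224) = 126 + 143*215 = 126 + 30745 = 30871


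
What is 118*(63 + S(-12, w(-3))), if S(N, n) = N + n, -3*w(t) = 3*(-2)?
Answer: 6254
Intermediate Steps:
w(t) = 2 (w(t) = -(-2) = -⅓*(-6) = 2)
118*(63 + S(-12, w(-3))) = 118*(63 + (-12 + 2)) = 118*(63 - 10) = 118*53 = 6254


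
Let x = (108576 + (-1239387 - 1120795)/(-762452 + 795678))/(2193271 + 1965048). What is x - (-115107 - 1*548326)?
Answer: 45831382176739848/69082153547 ≈ 6.6343e+5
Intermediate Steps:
x = 1802592997/69082153547 (x = (108576 - 2360182/33226)/4158319 = (108576 - 2360182*1/33226)*(1/4158319) = (108576 - 1180091/16613)*(1/4158319) = (1802592997/16613)*(1/4158319) = 1802592997/69082153547 ≈ 0.026093)
x - (-115107 - 1*548326) = 1802592997/69082153547 - (-115107 - 1*548326) = 1802592997/69082153547 - (-115107 - 548326) = 1802592997/69082153547 - 1*(-663433) = 1802592997/69082153547 + 663433 = 45831382176739848/69082153547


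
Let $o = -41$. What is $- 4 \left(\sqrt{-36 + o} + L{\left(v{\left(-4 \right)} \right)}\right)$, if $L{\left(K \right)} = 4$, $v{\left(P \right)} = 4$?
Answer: $-16 - 4 i \sqrt{77} \approx -16.0 - 35.1 i$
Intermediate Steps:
$- 4 \left(\sqrt{-36 + o} + L{\left(v{\left(-4 \right)} \right)}\right) = - 4 \left(\sqrt{-36 - 41} + 4\right) = - 4 \left(\sqrt{-77} + 4\right) = - 4 \left(i \sqrt{77} + 4\right) = - 4 \left(4 + i \sqrt{77}\right) = -16 - 4 i \sqrt{77}$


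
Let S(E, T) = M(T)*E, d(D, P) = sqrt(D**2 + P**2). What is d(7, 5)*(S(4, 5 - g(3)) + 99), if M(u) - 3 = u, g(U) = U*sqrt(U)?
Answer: sqrt(74)*(131 - 12*sqrt(3)) ≈ 948.11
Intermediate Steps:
g(U) = U**(3/2)
M(u) = 3 + u
S(E, T) = E*(3 + T) (S(E, T) = (3 + T)*E = E*(3 + T))
d(7, 5)*(S(4, 5 - g(3)) + 99) = sqrt(7**2 + 5**2)*(4*(3 + (5 - 3**(3/2))) + 99) = sqrt(49 + 25)*(4*(3 + (5 - 3*sqrt(3))) + 99) = sqrt(74)*(4*(3 + (5 - 3*sqrt(3))) + 99) = sqrt(74)*(4*(8 - 3*sqrt(3)) + 99) = sqrt(74)*((32 - 12*sqrt(3)) + 99) = sqrt(74)*(131 - 12*sqrt(3))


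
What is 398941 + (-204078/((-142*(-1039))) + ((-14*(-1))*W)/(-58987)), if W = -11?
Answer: 1735950648274756/4351412003 ≈ 3.9894e+5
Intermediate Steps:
398941 + (-204078/((-142*(-1039))) + ((-14*(-1))*W)/(-58987)) = 398941 + (-204078/((-142*(-1039))) + (-14*(-1)*(-11))/(-58987)) = 398941 + (-204078/147538 + (14*(-11))*(-1/58987)) = 398941 + (-204078*1/147538 - 154*(-1/58987)) = 398941 + (-102039/73769 + 154/58987) = 398941 - 6007614067/4351412003 = 1735950648274756/4351412003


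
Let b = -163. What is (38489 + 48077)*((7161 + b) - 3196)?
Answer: 329123932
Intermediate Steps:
(38489 + 48077)*((7161 + b) - 3196) = (38489 + 48077)*((7161 - 163) - 3196) = 86566*(6998 - 3196) = 86566*3802 = 329123932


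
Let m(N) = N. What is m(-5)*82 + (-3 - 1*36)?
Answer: -449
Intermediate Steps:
m(-5)*82 + (-3 - 1*36) = -5*82 + (-3 - 1*36) = -410 + (-3 - 36) = -410 - 39 = -449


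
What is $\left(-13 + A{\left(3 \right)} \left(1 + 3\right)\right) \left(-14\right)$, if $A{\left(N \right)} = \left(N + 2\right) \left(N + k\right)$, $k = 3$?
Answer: $-1498$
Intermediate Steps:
$A{\left(N \right)} = \left(2 + N\right) \left(3 + N\right)$ ($A{\left(N \right)} = \left(N + 2\right) \left(N + 3\right) = \left(2 + N\right) \left(3 + N\right)$)
$\left(-13 + A{\left(3 \right)} \left(1 + 3\right)\right) \left(-14\right) = \left(-13 + \left(6 + 3^{2} + 5 \cdot 3\right) \left(1 + 3\right)\right) \left(-14\right) = \left(-13 + \left(6 + 9 + 15\right) 4\right) \left(-14\right) = \left(-13 + 30 \cdot 4\right) \left(-14\right) = \left(-13 + 120\right) \left(-14\right) = 107 \left(-14\right) = -1498$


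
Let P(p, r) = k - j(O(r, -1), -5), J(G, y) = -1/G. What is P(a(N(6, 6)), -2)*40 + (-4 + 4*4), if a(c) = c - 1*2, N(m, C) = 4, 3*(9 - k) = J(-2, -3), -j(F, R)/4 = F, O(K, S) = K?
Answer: 136/3 ≈ 45.333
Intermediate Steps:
j(F, R) = -4*F
k = 53/6 (k = 9 - (-1)/(3*(-2)) = 9 - (-1)*(-1)/(3*2) = 9 - 1/3*1/2 = 9 - 1/6 = 53/6 ≈ 8.8333)
a(c) = -2 + c (a(c) = c - 2 = -2 + c)
P(p, r) = 53/6 + 4*r (P(p, r) = 53/6 - (-4)*r = 53/6 + 4*r)
P(a(N(6, 6)), -2)*40 + (-4 + 4*4) = (53/6 + 4*(-2))*40 + (-4 + 4*4) = (53/6 - 8)*40 + (-4 + 16) = (5/6)*40 + 12 = 100/3 + 12 = 136/3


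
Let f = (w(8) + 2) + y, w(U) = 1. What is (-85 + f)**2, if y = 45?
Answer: 1369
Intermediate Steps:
f = 48 (f = (1 + 2) + 45 = 3 + 45 = 48)
(-85 + f)**2 = (-85 + 48)**2 = (-37)**2 = 1369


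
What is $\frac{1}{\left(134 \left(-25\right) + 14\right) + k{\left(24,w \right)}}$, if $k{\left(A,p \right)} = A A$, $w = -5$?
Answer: $- \frac{1}{2760} \approx -0.00036232$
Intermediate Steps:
$k{\left(A,p \right)} = A^{2}$
$\frac{1}{\left(134 \left(-25\right) + 14\right) + k{\left(24,w \right)}} = \frac{1}{\left(134 \left(-25\right) + 14\right) + 24^{2}} = \frac{1}{\left(-3350 + 14\right) + 576} = \frac{1}{-3336 + 576} = \frac{1}{-2760} = - \frac{1}{2760}$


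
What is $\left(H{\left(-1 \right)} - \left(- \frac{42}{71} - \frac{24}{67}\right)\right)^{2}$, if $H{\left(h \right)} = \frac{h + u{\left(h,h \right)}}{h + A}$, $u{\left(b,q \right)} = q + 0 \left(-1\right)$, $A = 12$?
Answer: $\frac{1614753856}{2738114929} \approx 0.58973$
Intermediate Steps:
$u{\left(b,q \right)} = q$ ($u{\left(b,q \right)} = q + 0 = q$)
$H{\left(h \right)} = \frac{2 h}{12 + h}$ ($H{\left(h \right)} = \frac{h + h}{h + 12} = \frac{2 h}{12 + h}$)
$\left(H{\left(-1 \right)} - \left(- \frac{42}{71} - \frac{24}{67}\right)\right)^{2} = \left(2 \left(-1\right) \frac{1}{12 - 1} - \left(- \frac{42}{71} - \frac{24}{67}\right)\right)^{2} = \left(2 \left(-1\right) \frac{1}{11} - - \frac{4518}{4757}\right)^{2} = \left(2 \left(-1\right) \frac{1}{11} + \left(\frac{42}{71} + \frac{24}{67}\right)\right)^{2} = \left(- \frac{2}{11} + \frac{4518}{4757}\right)^{2} = \left(\frac{40184}{52327}\right)^{2} = \frac{1614753856}{2738114929}$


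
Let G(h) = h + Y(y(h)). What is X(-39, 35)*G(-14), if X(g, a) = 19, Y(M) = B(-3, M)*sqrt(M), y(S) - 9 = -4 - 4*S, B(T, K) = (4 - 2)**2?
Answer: -266 + 76*sqrt(61) ≈ 327.58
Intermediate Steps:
B(T, K) = 4 (B(T, K) = 2**2 = 4)
y(S) = 5 - 4*S (y(S) = 9 + (-4 - 4*S) = 5 - 4*S)
Y(M) = 4*sqrt(M)
G(h) = h + 4*sqrt(5 - 4*h)
X(-39, 35)*G(-14) = 19*(-14 + 4*sqrt(5 - 4*(-14))) = 19*(-14 + 4*sqrt(5 + 56)) = 19*(-14 + 4*sqrt(61)) = -266 + 76*sqrt(61)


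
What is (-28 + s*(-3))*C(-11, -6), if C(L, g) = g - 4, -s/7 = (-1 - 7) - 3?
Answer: 2590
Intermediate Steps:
s = 77 (s = -7*((-1 - 7) - 3) = -7*(-8 - 3) = -7*(-11) = 77)
C(L, g) = -4 + g
(-28 + s*(-3))*C(-11, -6) = (-28 + 77*(-3))*(-4 - 6) = (-28 - 231)*(-10) = -259*(-10) = 2590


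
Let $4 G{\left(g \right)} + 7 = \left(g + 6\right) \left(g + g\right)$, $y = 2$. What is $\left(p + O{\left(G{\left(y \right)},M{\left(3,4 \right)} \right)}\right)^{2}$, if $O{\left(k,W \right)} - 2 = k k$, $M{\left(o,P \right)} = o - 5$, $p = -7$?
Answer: $\frac{297025}{256} \approx 1160.3$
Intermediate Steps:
$M{\left(o,P \right)} = -5 + o$
$G{\left(g \right)} = - \frac{7}{4} + \frac{g \left(6 + g\right)}{2}$ ($G{\left(g \right)} = - \frac{7}{4} + \frac{\left(g + 6\right) \left(g + g\right)}{4} = - \frac{7}{4} + \frac{\left(6 + g\right) 2 g}{4} = - \frac{7}{4} + \frac{2 g \left(6 + g\right)}{4} = - \frac{7}{4} + \frac{g \left(6 + g\right)}{2}$)
$O{\left(k,W \right)} = 2 + k^{2}$ ($O{\left(k,W \right)} = 2 + k k = 2 + k^{2}$)
$\left(p + O{\left(G{\left(y \right)},M{\left(3,4 \right)} \right)}\right)^{2} = \left(-7 + \left(2 + \left(- \frac{7}{4} + \frac{2^{2}}{2} + 3 \cdot 2\right)^{2}\right)\right)^{2} = \left(-7 + \left(2 + \left(- \frac{7}{4} + \frac{1}{2} \cdot 4 + 6\right)^{2}\right)\right)^{2} = \left(-7 + \left(2 + \left(- \frac{7}{4} + 2 + 6\right)^{2}\right)\right)^{2} = \left(-7 + \left(2 + \left(\frac{25}{4}\right)^{2}\right)\right)^{2} = \left(-7 + \left(2 + \frac{625}{16}\right)\right)^{2} = \left(-7 + \frac{657}{16}\right)^{2} = \left(\frac{545}{16}\right)^{2} = \frac{297025}{256}$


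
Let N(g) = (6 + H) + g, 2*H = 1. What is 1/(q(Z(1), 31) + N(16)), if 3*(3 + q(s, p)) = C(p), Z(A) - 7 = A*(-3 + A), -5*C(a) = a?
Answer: 30/523 ≈ 0.057361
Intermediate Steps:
H = ½ (H = (½)*1 = ½ ≈ 0.50000)
C(a) = -a/5
Z(A) = 7 + A*(-3 + A)
N(g) = 13/2 + g (N(g) = (6 + ½) + g = 13/2 + g)
q(s, p) = -3 - p/15 (q(s, p) = -3 + (-p/5)/3 = -3 - p/15)
1/(q(Z(1), 31) + N(16)) = 1/((-3 - 1/15*31) + (13/2 + 16)) = 1/((-3 - 31/15) + 45/2) = 1/(-76/15 + 45/2) = 1/(523/30) = 30/523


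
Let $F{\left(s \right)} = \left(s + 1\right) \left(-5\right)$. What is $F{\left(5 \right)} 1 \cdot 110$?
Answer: $-3300$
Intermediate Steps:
$F{\left(s \right)} = -5 - 5 s$ ($F{\left(s \right)} = \left(1 + s\right) \left(-5\right) = -5 - 5 s$)
$F{\left(5 \right)} 1 \cdot 110 = \left(-5 - 25\right) 1 \cdot 110 = \left(-5 - 25\right) 110 = \left(-30\right) 110 = -3300$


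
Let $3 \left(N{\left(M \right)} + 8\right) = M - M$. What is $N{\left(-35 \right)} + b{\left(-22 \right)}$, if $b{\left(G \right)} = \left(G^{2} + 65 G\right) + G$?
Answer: $-976$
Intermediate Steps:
$N{\left(M \right)} = -8$ ($N{\left(M \right)} = -8 + \frac{M - M}{3} = -8 + \frac{1}{3} \cdot 0 = -8 + 0 = -8$)
$b{\left(G \right)} = G^{2} + 66 G$
$N{\left(-35 \right)} + b{\left(-22 \right)} = -8 - 22 \left(66 - 22\right) = -8 - 968 = -976$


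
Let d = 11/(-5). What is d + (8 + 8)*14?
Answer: 1109/5 ≈ 221.80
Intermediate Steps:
d = -11/5 (d = 11*(-⅕) = -11/5 ≈ -2.2000)
d + (8 + 8)*14 = -11/5 + (8 + 8)*14 = -11/5 + 16*14 = -11/5 + 224 = 1109/5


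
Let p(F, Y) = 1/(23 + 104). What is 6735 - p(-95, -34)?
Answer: 855344/127 ≈ 6735.0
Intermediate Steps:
p(F, Y) = 1/127
6735 - p(-95, -34) = 6735 - 1*1/127 = 6735 - 1/127 = 855344/127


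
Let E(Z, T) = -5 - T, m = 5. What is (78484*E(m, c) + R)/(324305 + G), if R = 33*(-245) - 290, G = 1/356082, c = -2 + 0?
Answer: -86822405814/115479173011 ≈ -0.75184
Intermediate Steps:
c = -2
G = 1/356082 ≈ 2.8083e-6
R = -8375 (R = -8085 - 290 = -8375)
(78484*E(m, c) + R)/(324305 + G) = (78484*(-5 - 1*(-2)) - 8375)/(324305 + 1/356082) = (78484*(-5 + 2) - 8375)/(115479173011/356082) = (78484*(-3) - 8375)*(356082/115479173011) = (-235452 - 8375)*(356082/115479173011) = -243827*356082/115479173011 = -86822405814/115479173011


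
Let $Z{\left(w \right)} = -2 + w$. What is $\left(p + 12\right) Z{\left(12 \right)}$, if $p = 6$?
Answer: $180$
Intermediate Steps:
$\left(p + 12\right) Z{\left(12 \right)} = \left(6 + 12\right) \left(-2 + 12\right) = 18 \cdot 10 = 180$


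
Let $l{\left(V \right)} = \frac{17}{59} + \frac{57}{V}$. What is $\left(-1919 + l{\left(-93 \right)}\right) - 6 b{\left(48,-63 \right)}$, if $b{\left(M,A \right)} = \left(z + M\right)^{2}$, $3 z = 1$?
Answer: $- \frac{87440785}{5487} \approx -15936.0$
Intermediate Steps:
$z = \frac{1}{3}$ ($z = \frac{1}{3} \cdot 1 = \frac{1}{3} \approx 0.33333$)
$b{\left(M,A \right)} = \left(\frac{1}{3} + M\right)^{2}$
$l{\left(V \right)} = \frac{17}{59} + \frac{57}{V}$ ($l{\left(V \right)} = 17 \cdot \frac{1}{59} + \frac{57}{V} = \frac{17}{59} + \frac{57}{V}$)
$\left(-1919 + l{\left(-93 \right)}\right) - 6 b{\left(48,-63 \right)} = \left(-1919 + \left(\frac{17}{59} + \frac{57}{-93}\right)\right) - 6 \frac{\left(1 + 3 \cdot 48\right)^{2}}{9} = \left(-1919 + \left(\frac{17}{59} + 57 \left(- \frac{1}{93}\right)\right)\right) - 6 \frac{\left(1 + 144\right)^{2}}{9} = \left(-1919 + \left(\frac{17}{59} - \frac{19}{31}\right)\right) - 6 \frac{145^{2}}{9} = \left(-1919 - \frac{594}{1829}\right) - 6 \cdot \frac{1}{9} \cdot 21025 = - \frac{3510445}{1829} - 6 \cdot \frac{21025}{9} = - \frac{3510445}{1829} - \frac{42050}{3} = - \frac{87440785}{5487}$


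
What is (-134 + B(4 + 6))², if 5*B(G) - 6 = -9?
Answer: 452929/25 ≈ 18117.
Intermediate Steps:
B(G) = -⅗ (B(G) = 6/5 + (⅕)*(-9) = 6/5 - 9/5 = -⅗)
(-134 + B(4 + 6))² = (-134 - ⅗)² = (-673/5)² = 452929/25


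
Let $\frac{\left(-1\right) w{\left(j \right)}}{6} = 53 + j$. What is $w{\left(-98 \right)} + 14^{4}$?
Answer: $38686$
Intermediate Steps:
$w{\left(j \right)} = -318 - 6 j$ ($w{\left(j \right)} = - 6 \left(53 + j\right) = -318 - 6 j$)
$w{\left(-98 \right)} + 14^{4} = \left(-318 - -588\right) + 14^{4} = \left(-318 + 588\right) + 38416 = 270 + 38416 = 38686$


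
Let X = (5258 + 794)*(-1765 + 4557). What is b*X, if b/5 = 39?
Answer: 3294950880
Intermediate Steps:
b = 195 (b = 5*39 = 195)
X = 16897184 (X = 6052*2792 = 16897184)
b*X = 195*16897184 = 3294950880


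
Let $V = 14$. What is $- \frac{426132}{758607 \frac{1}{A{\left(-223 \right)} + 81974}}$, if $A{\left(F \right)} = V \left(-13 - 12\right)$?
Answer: $- \frac{11594199456}{252869} \approx -45851.0$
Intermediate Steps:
$A{\left(F \right)} = -350$ ($A{\left(F \right)} = 14 \left(-13 - 12\right) = 14 \left(-25\right) = -350$)
$- \frac{426132}{758607 \frac{1}{A{\left(-223 \right)} + 81974}} = - \frac{426132}{758607 \frac{1}{-350 + 81974}} = - \frac{426132}{758607 \cdot \frac{1}{81624}} = - \frac{426132}{\frac{252869}{27208}} = \left(-426132\right) \frac{27208}{252869} = - \frac{11594199456}{252869}$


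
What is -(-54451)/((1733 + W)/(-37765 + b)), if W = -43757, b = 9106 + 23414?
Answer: 16799735/2472 ≈ 6796.0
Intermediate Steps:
b = 32520
-(-54451)/((1733 + W)/(-37765 + b)) = -(-54451)/((1733 - 43757)/(-37765 + 32520)) = -(-54451)/((-42024/(-5245))) = -(-54451)/((-42024*(-1/5245))) = -(-54451)/42024/5245 = -(-54451)*5245/42024 = -1*(-16799735/2472) = 16799735/2472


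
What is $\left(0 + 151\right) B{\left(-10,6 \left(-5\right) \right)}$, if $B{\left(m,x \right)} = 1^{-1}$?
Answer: $151$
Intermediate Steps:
$B{\left(m,x \right)} = 1$
$\left(0 + 151\right) B{\left(-10,6 \left(-5\right) \right)} = \left(0 + 151\right) 1 = 151 \cdot 1 = 151$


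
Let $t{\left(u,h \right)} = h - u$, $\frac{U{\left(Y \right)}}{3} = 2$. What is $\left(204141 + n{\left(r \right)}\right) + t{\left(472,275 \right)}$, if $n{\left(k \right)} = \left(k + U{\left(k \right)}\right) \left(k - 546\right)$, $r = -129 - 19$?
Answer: $302492$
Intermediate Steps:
$r = -148$ ($r = -129 - 19 = -148$)
$U{\left(Y \right)} = 6$ ($U{\left(Y \right)} = 3 \cdot 2 = 6$)
$n{\left(k \right)} = \left(-546 + k\right) \left(6 + k\right)$ ($n{\left(k \right)} = \left(k + 6\right) \left(k - 546\right) = \left(6 + k\right) \left(-546 + k\right) = \left(-546 + k\right) \left(6 + k\right)$)
$\left(204141 + n{\left(r \right)}\right) + t{\left(472,275 \right)} = \left(204141 - \left(-76644 - 21904\right)\right) + \left(275 - 472\right) = \left(204141 + \left(-3276 + 21904 + 79920\right)\right) + \left(275 - 472\right) = \left(204141 + 98548\right) - 197 = 302689 - 197 = 302492$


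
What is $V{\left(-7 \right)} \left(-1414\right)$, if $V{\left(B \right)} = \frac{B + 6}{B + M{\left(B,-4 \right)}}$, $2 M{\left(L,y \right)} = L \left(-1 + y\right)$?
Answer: $\frac{404}{3} \approx 134.67$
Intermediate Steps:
$M{\left(L,y \right)} = \frac{L \left(-1 + y\right)}{2}$
$V{\left(B \right)} = - \frac{2 \left(6 + B\right)}{3 B}$ ($V{\left(B \right)} = \frac{B + 6}{B + \frac{B \left(-1 - 4\right)}{2}} = \frac{6 + B}{B + \frac{1}{2} B \left(-5\right)} = \frac{6 + B}{B - \frac{5 B}{2}} = \frac{6 + B}{\left(- \frac{3}{2}\right) B} = \left(6 + B\right) \left(- \frac{2}{3 B}\right) = - \frac{2 \left(6 + B\right)}{3 B}$)
$V{\left(-7 \right)} \left(-1414\right) = \left(- \frac{2}{3} - \frac{4}{-7}\right) \left(-1414\right) = \left(- \frac{2}{3} - - \frac{4}{7}\right) \left(-1414\right) = \left(- \frac{2}{3} + \frac{4}{7}\right) \left(-1414\right) = \left(- \frac{2}{21}\right) \left(-1414\right) = \frac{404}{3}$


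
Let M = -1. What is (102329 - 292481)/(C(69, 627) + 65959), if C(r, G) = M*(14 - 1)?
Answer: -31692/10991 ≈ -2.8834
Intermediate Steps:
C(r, G) = -13 (C(r, G) = -(14 - 1) = -1*13 = -13)
(102329 - 292481)/(C(69, 627) + 65959) = (102329 - 292481)/(-13 + 65959) = -190152/65946 = -190152*1/65946 = -31692/10991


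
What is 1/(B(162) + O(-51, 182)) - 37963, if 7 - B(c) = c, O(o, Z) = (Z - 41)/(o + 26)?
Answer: -152459433/4016 ≈ -37963.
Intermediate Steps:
O(o, Z) = (-41 + Z)/(26 + o)
B(c) = 7 - c
1/(B(162) + O(-51, 182)) - 37963 = 1/((7 - 1*162) + (-41 + 182)/(26 - 51)) - 37963 = 1/((7 - 162) + 141/(-25)) - 37963 = 1/(-155 - 1/25*141) - 37963 = 1/(-155 - 141/25) - 37963 = 1/(-4016/25) - 37963 = -25/4016 - 37963 = -152459433/4016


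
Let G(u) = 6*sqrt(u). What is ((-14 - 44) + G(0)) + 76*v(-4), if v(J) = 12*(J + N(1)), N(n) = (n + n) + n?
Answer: -970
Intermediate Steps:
N(n) = 3*n (N(n) = 2*n + n = 3*n)
v(J) = 36 + 12*J (v(J) = 12*(J + 3*1) = 12*(J + 3) = 12*(3 + J) = 36 + 12*J)
((-14 - 44) + G(0)) + 76*v(-4) = ((-14 - 44) + 6*sqrt(0)) + 76*(36 + 12*(-4)) = (-58 + 6*0) + 76*(36 - 48) = (-58 + 0) + 76*(-12) = -58 - 912 = -970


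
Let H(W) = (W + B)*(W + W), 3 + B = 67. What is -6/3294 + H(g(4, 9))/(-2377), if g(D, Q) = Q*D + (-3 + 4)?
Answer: -4105603/1304973 ≈ -3.1461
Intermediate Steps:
B = 64 (B = -3 + 67 = 64)
g(D, Q) = 1 + D*Q (g(D, Q) = D*Q + 1 = 1 + D*Q)
H(W) = 2*W*(64 + W) (H(W) = (W + 64)*(W + W) = (64 + W)*(2*W) = 2*W*(64 + W))
-6/3294 + H(g(4, 9))/(-2377) = -6/3294 + (2*(1 + 4*9)*(64 + (1 + 4*9)))/(-2377) = -6*1/3294 + (2*(1 + 36)*(64 + (1 + 36)))*(-1/2377) = -1/549 + (2*37*(64 + 37))*(-1/2377) = -1/549 + (2*37*101)*(-1/2377) = -1/549 + 7474*(-1/2377) = -1/549 - 7474/2377 = -4105603/1304973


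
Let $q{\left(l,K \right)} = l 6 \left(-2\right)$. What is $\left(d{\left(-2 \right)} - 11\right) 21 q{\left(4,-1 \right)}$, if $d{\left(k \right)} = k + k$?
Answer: $15120$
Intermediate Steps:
$d{\left(k \right)} = 2 k$
$q{\left(l,K \right)} = - 12 l$ ($q{\left(l,K \right)} = 6 l \left(-2\right) = - 12 l$)
$\left(d{\left(-2 \right)} - 11\right) 21 q{\left(4,-1 \right)} = \left(2 \left(-2\right) - 11\right) 21 \left(\left(-12\right) 4\right) = \left(-4 - 11\right) 21 \left(-48\right) = \left(-15\right) 21 \left(-48\right) = \left(-315\right) \left(-48\right) = 15120$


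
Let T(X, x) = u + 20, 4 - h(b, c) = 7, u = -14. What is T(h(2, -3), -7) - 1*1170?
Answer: -1164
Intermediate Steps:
h(b, c) = -3 (h(b, c) = 4 - 1*7 = 4 - 7 = -3)
T(X, x) = 6 (T(X, x) = -14 + 20 = 6)
T(h(2, -3), -7) - 1*1170 = 6 - 1*1170 = 6 - 1170 = -1164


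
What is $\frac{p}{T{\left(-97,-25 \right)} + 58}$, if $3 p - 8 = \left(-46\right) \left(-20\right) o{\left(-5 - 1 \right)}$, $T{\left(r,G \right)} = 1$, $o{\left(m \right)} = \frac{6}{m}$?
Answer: $- \frac{304}{59} \approx -5.1525$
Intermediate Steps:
$p = -304$ ($p = \frac{8}{3} + \frac{\left(-46\right) \left(-20\right) \frac{6}{-5 - 1}}{3} = \frac{8}{3} + \frac{920 \frac{6}{-6}}{3} = \frac{8}{3} + \frac{920 \cdot 6 \left(- \frac{1}{6}\right)}{3} = \frac{8}{3} + \frac{920 \left(-1\right)}{3} = \frac{8}{3} + \frac{1}{3} \left(-920\right) = \frac{8}{3} - \frac{920}{3} = -304$)
$\frac{p}{T{\left(-97,-25 \right)} + 58} = - \frac{304}{1 + 58} = - \frac{304}{59}$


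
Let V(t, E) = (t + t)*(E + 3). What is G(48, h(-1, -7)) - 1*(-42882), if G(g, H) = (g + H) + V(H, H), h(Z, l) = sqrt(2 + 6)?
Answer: 42946 + 14*sqrt(2) ≈ 42966.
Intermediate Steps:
h(Z, l) = 2*sqrt(2) (h(Z, l) = sqrt(8) = 2*sqrt(2))
V(t, E) = 2*t*(3 + E) (V(t, E) = (2*t)*(3 + E) = 2*t*(3 + E))
G(g, H) = H + g + 2*H*(3 + H) (G(g, H) = (g + H) + 2*H*(3 + H) = (H + g) + 2*H*(3 + H) = H + g + 2*H*(3 + H))
G(48, h(-1, -7)) - 1*(-42882) = (2*sqrt(2) + 48 + 2*(2*sqrt(2))*(3 + 2*sqrt(2))) - 1*(-42882) = (2*sqrt(2) + 48 + 4*sqrt(2)*(3 + 2*sqrt(2))) + 42882 = (48 + 2*sqrt(2) + 4*sqrt(2)*(3 + 2*sqrt(2))) + 42882 = 42930 + 2*sqrt(2) + 4*sqrt(2)*(3 + 2*sqrt(2))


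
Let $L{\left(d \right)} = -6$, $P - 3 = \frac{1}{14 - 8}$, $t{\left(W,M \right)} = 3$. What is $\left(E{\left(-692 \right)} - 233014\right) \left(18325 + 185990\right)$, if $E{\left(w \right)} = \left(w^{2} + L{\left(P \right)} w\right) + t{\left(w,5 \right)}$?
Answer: $51079771575$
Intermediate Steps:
$P = \frac{19}{6}$ ($P = 3 + \frac{1}{14 - 8} = 3 + \frac{1}{6} = \frac{19}{6} \approx 3.1667$)
$E{\left(w \right)} = 3 + w^{2} - 6 w$ ($E{\left(w \right)} = \left(w^{2} - 6 w\right) + 3 = 3 + w^{2} - 6 w$)
$\left(E{\left(-692 \right)} - 233014\right) \left(18325 + 185990\right) = \left(\left(3 + \left(-692\right)^{2} - -4152\right) - 233014\right) \left(18325 + 185990\right) = \left(\left(3 + 478864 + 4152\right) - 233014\right) 204315 = \left(483019 - 233014\right) 204315 = 250005 \cdot 204315 = 51079771575$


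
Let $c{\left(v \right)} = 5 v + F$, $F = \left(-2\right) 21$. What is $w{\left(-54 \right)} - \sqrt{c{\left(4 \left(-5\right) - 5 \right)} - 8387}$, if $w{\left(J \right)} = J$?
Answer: $-54 - i \sqrt{8554} \approx -54.0 - 92.488 i$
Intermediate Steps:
$F = -42$
$c{\left(v \right)} = -42 + 5 v$ ($c{\left(v \right)} = 5 v - 42 = -42 + 5 v$)
$w{\left(-54 \right)} - \sqrt{c{\left(4 \left(-5\right) - 5 \right)} - 8387} = -54 - \sqrt{\left(-42 + 5 \left(4 \left(-5\right) - 5\right)\right) - 8387} = -54 - \sqrt{\left(-42 + 5 \left(-20 - 5\right)\right) - 8387} = -54 - \sqrt{\left(-42 + 5 \left(-25\right)\right) - 8387} = -54 - \sqrt{\left(-42 - 125\right) - 8387} = -54 - \sqrt{-167 - 8387} = -54 - \sqrt{-8554} = -54 - i \sqrt{8554}$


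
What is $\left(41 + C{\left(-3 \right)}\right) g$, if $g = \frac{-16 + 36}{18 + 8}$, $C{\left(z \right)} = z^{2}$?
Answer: $\frac{500}{13} \approx 38.462$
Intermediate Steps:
$g = \frac{10}{13}$ ($g = \frac{20}{26} = 20 \cdot \frac{1}{26} = \frac{10}{13} \approx 0.76923$)
$\left(41 + C{\left(-3 \right)}\right) g = \left(41 + \left(-3\right)^{2}\right) \frac{10}{13} = \left(41 + 9\right) \frac{10}{13} = 50 \cdot \frac{10}{13} = \frac{500}{13}$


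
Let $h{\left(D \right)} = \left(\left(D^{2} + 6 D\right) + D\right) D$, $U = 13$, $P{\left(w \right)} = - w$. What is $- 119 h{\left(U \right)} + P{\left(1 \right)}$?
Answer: $-402221$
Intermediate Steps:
$h{\left(D \right)} = D \left(D^{2} + 7 D\right)$ ($h{\left(D \right)} = \left(D^{2} + 7 D\right) D = D \left(D^{2} + 7 D\right)$)
$- 119 h{\left(U \right)} + P{\left(1 \right)} = - 119 \cdot 13^{2} \left(7 + 13\right) - 1 = - 119 \cdot 169 \cdot 20 - 1 = \left(-119\right) 3380 - 1 = -402220 - 1 = -402221$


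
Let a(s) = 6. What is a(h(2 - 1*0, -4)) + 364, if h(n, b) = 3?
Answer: 370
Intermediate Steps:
a(h(2 - 1*0, -4)) + 364 = 6 + 364 = 370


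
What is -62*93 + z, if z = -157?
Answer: -5923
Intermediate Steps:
-62*93 + z = -62*93 - 157 = -5766 - 157 = -5923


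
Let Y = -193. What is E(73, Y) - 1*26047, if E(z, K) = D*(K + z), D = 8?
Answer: -27007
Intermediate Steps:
E(z, K) = 8*K + 8*z (E(z, K) = 8*(K + z) = 8*K + 8*z)
E(73, Y) - 1*26047 = (8*(-193) + 8*73) - 1*26047 = (-1544 + 584) - 26047 = -960 - 26047 = -27007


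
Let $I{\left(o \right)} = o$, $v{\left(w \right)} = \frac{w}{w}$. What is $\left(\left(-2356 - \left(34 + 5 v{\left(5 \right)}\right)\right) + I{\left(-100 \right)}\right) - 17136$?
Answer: $-19631$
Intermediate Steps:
$v{\left(w \right)} = 1$
$\left(\left(-2356 - \left(34 + 5 v{\left(5 \right)}\right)\right) + I{\left(-100 \right)}\right) - 17136 = \left(\left(-2356 - 39\right) - 100\right) - 17136 = \left(-2395 - 100\right) - 17136 = -2495 - 17136 = -19631$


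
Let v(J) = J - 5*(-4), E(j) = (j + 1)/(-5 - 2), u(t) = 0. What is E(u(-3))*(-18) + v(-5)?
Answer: 123/7 ≈ 17.571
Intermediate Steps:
E(j) = -⅐ - j/7 (E(j) = (1 + j)/(-7) = (1 + j)*(-⅐) = -⅐ - j/7)
v(J) = 20 + J (v(J) = J + 20 = 20 + J)
E(u(-3))*(-18) + v(-5) = (-⅐ - ⅐*0)*(-18) + (20 - 5) = (-⅐ + 0)*(-18) + 15 = -⅐*(-18) + 15 = 18/7 + 15 = 123/7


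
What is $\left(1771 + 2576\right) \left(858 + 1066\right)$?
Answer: $8363628$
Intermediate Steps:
$\left(1771 + 2576\right) \left(858 + 1066\right) = 4347 \cdot 1924 = 8363628$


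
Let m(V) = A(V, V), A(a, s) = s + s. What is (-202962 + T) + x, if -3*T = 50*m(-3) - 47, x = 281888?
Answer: 237125/3 ≈ 79042.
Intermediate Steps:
A(a, s) = 2*s
m(V) = 2*V
T = 347/3 (T = -(50*(2*(-3)) - 47)/3 = -(50*(-6) - 47)/3 = -(-300 - 47)/3 = -⅓*(-347) = 347/3 ≈ 115.67)
(-202962 + T) + x = (-202962 + 347/3) + 281888 = -608539/3 + 281888 = 237125/3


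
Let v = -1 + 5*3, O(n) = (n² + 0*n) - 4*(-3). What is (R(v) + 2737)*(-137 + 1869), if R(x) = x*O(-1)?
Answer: 5055708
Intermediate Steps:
O(n) = 12 + n² (O(n) = (n² + 0) + 12 = n² + 12 = 12 + n²)
v = 14 (v = -1 + 15 = 14)
R(x) = 13*x (R(x) = x*(12 + (-1)²) = x*(12 + 1) = x*13 = 13*x)
(R(v) + 2737)*(-137 + 1869) = (13*14 + 2737)*(-137 + 1869) = (182 + 2737)*1732 = 2919*1732 = 5055708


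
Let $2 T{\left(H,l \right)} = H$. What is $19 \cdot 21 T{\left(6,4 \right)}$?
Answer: $1197$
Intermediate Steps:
$T{\left(H,l \right)} = \frac{H}{2}$
$19 \cdot 21 T{\left(6,4 \right)} = 19 \cdot 21 \cdot \frac{1}{2} \cdot 6 = 399 \cdot 3 = 1197$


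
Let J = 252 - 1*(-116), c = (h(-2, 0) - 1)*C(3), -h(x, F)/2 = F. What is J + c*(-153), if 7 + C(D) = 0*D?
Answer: -703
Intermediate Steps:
C(D) = -7 (C(D) = -7 + 0*D = -7 + 0 = -7)
h(x, F) = -2*F
c = 7 (c = (-2*0 - 1)*(-7) = (0 - 1)*(-7) = -1*(-7) = 7)
J = 368 (J = 252 + 116 = 368)
J + c*(-153) = 368 + 7*(-153) = 368 - 1071 = -703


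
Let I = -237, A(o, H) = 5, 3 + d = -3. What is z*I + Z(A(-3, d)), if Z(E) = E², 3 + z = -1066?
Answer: 253378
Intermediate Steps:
d = -6 (d = -3 - 3 = -6)
z = -1069 (z = -3 - 1066 = -1069)
z*I + Z(A(-3, d)) = -1069*(-237) + 5² = 253353 + 25 = 253378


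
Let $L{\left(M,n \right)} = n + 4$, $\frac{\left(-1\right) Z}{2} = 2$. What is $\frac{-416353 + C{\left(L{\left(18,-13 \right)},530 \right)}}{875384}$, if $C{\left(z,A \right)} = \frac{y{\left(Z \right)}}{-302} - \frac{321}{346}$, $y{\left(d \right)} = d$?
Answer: $- \frac{21752826617}{45735312464} \approx -0.47562$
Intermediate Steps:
$Z = -4$ ($Z = \left(-2\right) 2 = -4$)
$L{\left(M,n \right)} = 4 + n$
$C{\left(z,A \right)} = - \frac{47779}{52246}$ ($C{\left(z,A \right)} = - \frac{4}{-302} - \frac{321}{346} = \left(-4\right) \left(- \frac{1}{302}\right) - \frac{321}{346} = \frac{2}{151} - \frac{321}{346} = - \frac{47779}{52246}$)
$\frac{-416353 + C{\left(L{\left(18,-13 \right)},530 \right)}}{875384} = \frac{-416353 - \frac{47779}{52246}}{875384} = \left(- \frac{21752826617}{52246}\right) \frac{1}{875384} = - \frac{21752826617}{45735312464}$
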